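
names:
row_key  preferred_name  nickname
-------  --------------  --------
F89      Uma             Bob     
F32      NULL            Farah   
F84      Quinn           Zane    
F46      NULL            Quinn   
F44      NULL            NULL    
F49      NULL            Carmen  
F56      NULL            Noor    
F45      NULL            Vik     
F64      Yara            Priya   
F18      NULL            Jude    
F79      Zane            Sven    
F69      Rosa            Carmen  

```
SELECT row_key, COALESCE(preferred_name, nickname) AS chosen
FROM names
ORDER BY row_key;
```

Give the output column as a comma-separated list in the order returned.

row_key=F18: preferred_name=NULL, nickname=Jude → Jude
row_key=F32: preferred_name=NULL, nickname=Farah → Farah
row_key=F44: preferred_name=NULL, nickname=NULL (all NULL) → NULL
row_key=F45: preferred_name=NULL, nickname=Vik → Vik
row_key=F46: preferred_name=NULL, nickname=Quinn → Quinn
row_key=F49: preferred_name=NULL, nickname=Carmen → Carmen
row_key=F56: preferred_name=NULL, nickname=Noor → Noor
row_key=F64: preferred_name=Yara → Yara
row_key=F69: preferred_name=Rosa → Rosa
row_key=F79: preferred_name=Zane → Zane
row_key=F84: preferred_name=Quinn → Quinn
row_key=F89: preferred_name=Uma → Uma

Jude, Farah, NULL, Vik, Quinn, Carmen, Noor, Yara, Rosa, Zane, Quinn, Uma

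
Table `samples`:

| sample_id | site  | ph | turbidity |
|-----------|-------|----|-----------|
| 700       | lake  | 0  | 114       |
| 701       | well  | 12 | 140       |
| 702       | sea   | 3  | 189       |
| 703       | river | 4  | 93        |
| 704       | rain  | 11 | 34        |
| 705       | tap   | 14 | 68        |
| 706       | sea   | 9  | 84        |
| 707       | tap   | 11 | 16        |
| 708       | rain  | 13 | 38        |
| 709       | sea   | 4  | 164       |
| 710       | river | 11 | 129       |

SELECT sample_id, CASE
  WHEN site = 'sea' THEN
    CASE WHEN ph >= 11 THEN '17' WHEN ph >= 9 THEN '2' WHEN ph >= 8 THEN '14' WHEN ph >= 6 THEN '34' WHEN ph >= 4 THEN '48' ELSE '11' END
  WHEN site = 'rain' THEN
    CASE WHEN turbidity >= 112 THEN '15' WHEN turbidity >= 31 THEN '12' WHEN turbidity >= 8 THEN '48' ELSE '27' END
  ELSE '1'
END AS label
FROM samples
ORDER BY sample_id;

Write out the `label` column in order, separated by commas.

sample_id=700: site='lake' → outer ELSE → 1
sample_id=701: site='well' → outer ELSE → 1
sample_id=702: site='sea' → inner[ELSE] → 11
sample_id=703: site='river' → outer ELSE → 1
sample_id=704: site='rain' → inner[turbidity >= 31] → 12
sample_id=705: site='tap' → outer ELSE → 1
sample_id=706: site='sea' → inner[ph >= 9] → 2
sample_id=707: site='tap' → outer ELSE → 1
sample_id=708: site='rain' → inner[turbidity >= 31] → 12
sample_id=709: site='sea' → inner[ph >= 4] → 48
sample_id=710: site='river' → outer ELSE → 1

1, 1, 11, 1, 12, 1, 2, 1, 12, 48, 1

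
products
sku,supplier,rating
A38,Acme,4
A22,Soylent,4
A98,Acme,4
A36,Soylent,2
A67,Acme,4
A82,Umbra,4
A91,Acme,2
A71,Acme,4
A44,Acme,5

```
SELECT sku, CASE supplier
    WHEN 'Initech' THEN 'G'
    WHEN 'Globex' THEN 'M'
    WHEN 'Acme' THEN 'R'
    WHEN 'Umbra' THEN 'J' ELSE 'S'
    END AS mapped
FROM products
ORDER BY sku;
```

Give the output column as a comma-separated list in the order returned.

S, S, R, R, R, R, J, R, R

sku=A22: ELSE → S
sku=A36: ELSE → S
sku=A38: supplier='Acme' → R
sku=A44: supplier='Acme' → R
sku=A67: supplier='Acme' → R
sku=A71: supplier='Acme' → R
sku=A82: supplier='Umbra' → J
sku=A91: supplier='Acme' → R
sku=A98: supplier='Acme' → R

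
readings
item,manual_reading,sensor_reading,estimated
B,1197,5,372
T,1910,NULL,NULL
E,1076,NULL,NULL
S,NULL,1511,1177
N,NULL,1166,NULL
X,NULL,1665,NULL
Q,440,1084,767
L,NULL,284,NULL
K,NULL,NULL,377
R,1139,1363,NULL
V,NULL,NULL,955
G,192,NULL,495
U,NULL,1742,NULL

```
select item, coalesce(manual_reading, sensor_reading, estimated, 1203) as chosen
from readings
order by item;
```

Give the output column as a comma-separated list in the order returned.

item=B: manual_reading=1197 → 1197
item=E: manual_reading=1076 → 1076
item=G: manual_reading=192 → 192
item=K: manual_reading=NULL, sensor_reading=NULL, estimated=377 → 377
item=L: manual_reading=NULL, sensor_reading=284 → 284
item=N: manual_reading=NULL, sensor_reading=1166 → 1166
item=Q: manual_reading=440 → 440
item=R: manual_reading=1139 → 1139
item=S: manual_reading=NULL, sensor_reading=1511 → 1511
item=T: manual_reading=1910 → 1910
item=U: manual_reading=NULL, sensor_reading=1742 → 1742
item=V: manual_reading=NULL, sensor_reading=NULL, estimated=955 → 955
item=X: manual_reading=NULL, sensor_reading=1665 → 1665

1197, 1076, 192, 377, 284, 1166, 440, 1139, 1511, 1910, 1742, 955, 1665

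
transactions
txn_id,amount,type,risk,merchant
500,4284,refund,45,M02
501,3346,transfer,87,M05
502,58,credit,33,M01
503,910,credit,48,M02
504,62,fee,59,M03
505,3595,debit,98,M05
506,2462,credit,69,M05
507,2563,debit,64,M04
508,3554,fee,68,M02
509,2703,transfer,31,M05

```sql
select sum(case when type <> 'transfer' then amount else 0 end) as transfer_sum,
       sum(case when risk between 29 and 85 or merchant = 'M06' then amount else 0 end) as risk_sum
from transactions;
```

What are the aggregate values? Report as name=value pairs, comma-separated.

[transfer_sum: type <> 'transfer']
txn_id=500: ✓ → 4284
txn_id=501: ✗
txn_id=502: ✓ → 58
txn_id=503: ✓ → 910
txn_id=504: ✓ → 62
txn_id=505: ✓ → 3595
txn_id=506: ✓ → 2462
txn_id=507: ✓ → 2563
txn_id=508: ✓ → 3554
txn_id=509: ✗
transfer_sum = 4284 + 58 + 910 + 62 + 3595 + 2462 + 2563 + 3554 = 17488
—
[risk_sum: risk between 29 and 85 or merchant = 'M06']
txn_id=500: ✓ → 4284
txn_id=501: ✗
txn_id=502: ✓ → 58
txn_id=503: ✓ → 910
txn_id=504: ✓ → 62
txn_id=505: ✗
txn_id=506: ✓ → 2462
txn_id=507: ✓ → 2563
txn_id=508: ✓ → 3554
txn_id=509: ✓ → 2703
risk_sum = 4284 + 58 + 910 + 62 + 2462 + 2563 + 3554 + 2703 = 16596

transfer_sum=17488, risk_sum=16596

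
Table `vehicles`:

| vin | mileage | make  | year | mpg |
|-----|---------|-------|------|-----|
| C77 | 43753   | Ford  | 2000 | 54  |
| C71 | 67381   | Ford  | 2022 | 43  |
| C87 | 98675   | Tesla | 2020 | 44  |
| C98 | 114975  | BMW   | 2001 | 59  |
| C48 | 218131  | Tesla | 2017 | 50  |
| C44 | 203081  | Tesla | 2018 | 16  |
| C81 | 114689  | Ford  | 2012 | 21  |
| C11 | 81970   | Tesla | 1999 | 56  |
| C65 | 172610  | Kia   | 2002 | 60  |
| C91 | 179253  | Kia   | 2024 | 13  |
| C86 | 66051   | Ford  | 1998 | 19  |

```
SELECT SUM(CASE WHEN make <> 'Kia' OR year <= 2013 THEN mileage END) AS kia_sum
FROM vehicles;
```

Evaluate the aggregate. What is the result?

vin=C77: ✓ → 43753
vin=C71: ✓ → 67381
vin=C87: ✓ → 98675
vin=C98: ✓ → 114975
vin=C48: ✓ → 218131
vin=C44: ✓ → 203081
vin=C81: ✓ → 114689
vin=C11: ✓ → 81970
vin=C65: ✓ → 172610
vin=C91: ✗
vin=C86: ✓ → 66051
kia_sum = 43753 + 67381 + 98675 + 114975 + 218131 + 203081 + 114689 + 81970 + 172610 + 66051 = 1181316

1181316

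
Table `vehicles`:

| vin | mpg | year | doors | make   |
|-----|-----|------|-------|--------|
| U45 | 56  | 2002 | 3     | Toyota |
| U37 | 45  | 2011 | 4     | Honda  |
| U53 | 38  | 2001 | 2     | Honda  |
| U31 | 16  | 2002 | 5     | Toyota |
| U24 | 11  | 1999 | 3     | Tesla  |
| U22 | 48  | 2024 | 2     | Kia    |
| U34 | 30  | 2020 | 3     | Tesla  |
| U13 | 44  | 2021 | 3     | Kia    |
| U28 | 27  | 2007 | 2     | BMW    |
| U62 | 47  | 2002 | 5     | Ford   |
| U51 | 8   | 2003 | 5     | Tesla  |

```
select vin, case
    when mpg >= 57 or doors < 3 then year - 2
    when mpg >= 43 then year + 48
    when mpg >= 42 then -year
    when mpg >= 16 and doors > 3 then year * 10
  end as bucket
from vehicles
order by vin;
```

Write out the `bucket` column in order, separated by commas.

2069, 2022, NULL, 2005, 20020, NULL, 2059, 2050, NULL, 1999, 2050

vin=U13: mpg >= 43 → 2069
vin=U22: mpg >= 57 or doors < 3 → 2022
vin=U24: (no match → NULL) → NULL
vin=U28: mpg >= 57 or doors < 3 → 2005
vin=U31: mpg >= 16 and doors > 3 → 20020
vin=U34: (no match → NULL) → NULL
vin=U37: mpg >= 43 → 2059
vin=U45: mpg >= 43 → 2050
vin=U51: (no match → NULL) → NULL
vin=U53: mpg >= 57 or doors < 3 → 1999
vin=U62: mpg >= 43 → 2050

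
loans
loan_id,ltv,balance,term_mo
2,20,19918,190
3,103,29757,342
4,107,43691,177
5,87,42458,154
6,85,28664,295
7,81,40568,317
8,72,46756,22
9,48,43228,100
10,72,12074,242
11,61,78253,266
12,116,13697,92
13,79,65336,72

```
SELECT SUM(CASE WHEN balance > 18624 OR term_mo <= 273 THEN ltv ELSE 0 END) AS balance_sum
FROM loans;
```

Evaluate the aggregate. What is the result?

931

loan_id=2: ✓ → 20
loan_id=3: ✓ → 103
loan_id=4: ✓ → 107
loan_id=5: ✓ → 87
loan_id=6: ✓ → 85
loan_id=7: ✓ → 81
loan_id=8: ✓ → 72
loan_id=9: ✓ → 48
loan_id=10: ✓ → 72
loan_id=11: ✓ → 61
loan_id=12: ✓ → 116
loan_id=13: ✓ → 79
balance_sum = 20 + 103 + 107 + 87 + 85 + 81 + 72 + 48 + 72 + 61 + 116 + 79 = 931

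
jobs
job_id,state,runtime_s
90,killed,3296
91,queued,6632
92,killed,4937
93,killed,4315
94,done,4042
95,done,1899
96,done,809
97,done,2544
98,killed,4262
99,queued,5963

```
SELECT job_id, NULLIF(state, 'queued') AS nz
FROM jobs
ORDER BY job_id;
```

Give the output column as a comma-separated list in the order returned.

killed, NULL, killed, killed, done, done, done, done, killed, NULL

job_id=90: state=killed vs queued: differ → killed
job_id=91: state=queued vs queued: equal → NULL
job_id=92: state=killed vs queued: differ → killed
job_id=93: state=killed vs queued: differ → killed
job_id=94: state=done vs queued: differ → done
job_id=95: state=done vs queued: differ → done
job_id=96: state=done vs queued: differ → done
job_id=97: state=done vs queued: differ → done
job_id=98: state=killed vs queued: differ → killed
job_id=99: state=queued vs queued: equal → NULL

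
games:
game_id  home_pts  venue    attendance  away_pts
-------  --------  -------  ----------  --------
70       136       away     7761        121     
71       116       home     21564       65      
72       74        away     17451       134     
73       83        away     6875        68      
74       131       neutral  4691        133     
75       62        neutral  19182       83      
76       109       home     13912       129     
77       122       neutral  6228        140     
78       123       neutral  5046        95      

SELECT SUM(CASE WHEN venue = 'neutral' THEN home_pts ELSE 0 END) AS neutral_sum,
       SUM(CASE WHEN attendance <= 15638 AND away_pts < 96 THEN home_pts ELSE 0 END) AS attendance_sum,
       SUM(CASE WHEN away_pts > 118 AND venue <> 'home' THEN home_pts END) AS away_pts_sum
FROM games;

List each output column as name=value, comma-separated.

neutral_sum=438, attendance_sum=206, away_pts_sum=463

[neutral_sum: venue = 'neutral']
game_id=70: ✗
game_id=71: ✗
game_id=72: ✗
game_id=73: ✗
game_id=74: ✓ → 131
game_id=75: ✓ → 62
game_id=76: ✗
game_id=77: ✓ → 122
game_id=78: ✓ → 123
neutral_sum = 131 + 62 + 122 + 123 = 438
—
[attendance_sum: attendance <= 15638 AND away_pts < 96]
game_id=70: ✗
game_id=71: ✗
game_id=72: ✗
game_id=73: ✓ → 83
game_id=74: ✗
game_id=75: ✗
game_id=76: ✗
game_id=77: ✗
game_id=78: ✓ → 123
attendance_sum = 83 + 123 = 206
—
[away_pts_sum: away_pts > 118 AND venue <> 'home']
game_id=70: ✓ → 136
game_id=71: ✗
game_id=72: ✓ → 74
game_id=73: ✗
game_id=74: ✓ → 131
game_id=75: ✗
game_id=76: ✗
game_id=77: ✓ → 122
game_id=78: ✗
away_pts_sum = 136 + 74 + 131 + 122 = 463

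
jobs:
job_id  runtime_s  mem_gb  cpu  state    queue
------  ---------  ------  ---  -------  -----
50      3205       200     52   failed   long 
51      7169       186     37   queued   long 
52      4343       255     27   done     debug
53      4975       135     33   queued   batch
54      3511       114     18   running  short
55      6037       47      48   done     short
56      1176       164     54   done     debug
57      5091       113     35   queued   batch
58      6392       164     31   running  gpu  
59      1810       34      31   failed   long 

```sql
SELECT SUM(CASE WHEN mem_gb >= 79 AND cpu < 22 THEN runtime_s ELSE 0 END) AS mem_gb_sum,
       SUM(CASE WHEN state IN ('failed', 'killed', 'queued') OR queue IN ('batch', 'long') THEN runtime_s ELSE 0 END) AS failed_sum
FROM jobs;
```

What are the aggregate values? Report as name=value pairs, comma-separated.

mem_gb_sum=3511, failed_sum=22250

[mem_gb_sum: mem_gb >= 79 AND cpu < 22]
job_id=50: ✗
job_id=51: ✗
job_id=52: ✗
job_id=53: ✗
job_id=54: ✓ → 3511
job_id=55: ✗
job_id=56: ✗
job_id=57: ✗
job_id=58: ✗
job_id=59: ✗
mem_gb_sum = 3511
—
[failed_sum: state IN ('failed', 'killed', 'queued') OR queue IN ('batch', 'long')]
job_id=50: ✓ → 3205
job_id=51: ✓ → 7169
job_id=52: ✗
job_id=53: ✓ → 4975
job_id=54: ✗
job_id=55: ✗
job_id=56: ✗
job_id=57: ✓ → 5091
job_id=58: ✗
job_id=59: ✓ → 1810
failed_sum = 3205 + 7169 + 4975 + 5091 + 1810 = 22250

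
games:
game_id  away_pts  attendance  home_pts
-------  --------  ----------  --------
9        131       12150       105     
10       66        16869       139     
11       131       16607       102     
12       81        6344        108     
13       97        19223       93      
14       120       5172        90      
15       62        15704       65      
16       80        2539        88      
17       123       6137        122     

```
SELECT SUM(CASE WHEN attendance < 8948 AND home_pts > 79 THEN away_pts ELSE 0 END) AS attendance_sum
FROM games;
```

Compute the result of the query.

404

game_id=9: ✗
game_id=10: ✗
game_id=11: ✗
game_id=12: ✓ → 81
game_id=13: ✗
game_id=14: ✓ → 120
game_id=15: ✗
game_id=16: ✓ → 80
game_id=17: ✓ → 123
attendance_sum = 81 + 120 + 80 + 123 = 404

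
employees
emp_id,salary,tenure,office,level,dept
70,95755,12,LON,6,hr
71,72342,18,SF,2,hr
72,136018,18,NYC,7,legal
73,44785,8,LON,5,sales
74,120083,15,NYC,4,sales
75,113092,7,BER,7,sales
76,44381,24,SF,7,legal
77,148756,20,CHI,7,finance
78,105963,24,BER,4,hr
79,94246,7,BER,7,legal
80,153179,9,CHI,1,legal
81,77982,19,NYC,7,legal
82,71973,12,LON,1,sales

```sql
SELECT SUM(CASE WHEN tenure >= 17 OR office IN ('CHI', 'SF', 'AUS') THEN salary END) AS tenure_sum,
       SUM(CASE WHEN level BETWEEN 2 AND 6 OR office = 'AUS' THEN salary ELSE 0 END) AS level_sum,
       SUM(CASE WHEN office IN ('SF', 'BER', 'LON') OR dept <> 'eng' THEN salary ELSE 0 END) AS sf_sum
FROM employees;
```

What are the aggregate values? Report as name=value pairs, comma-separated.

[tenure_sum: tenure >= 17 OR office IN ('CHI', 'SF', 'AUS')]
emp_id=70: ✗
emp_id=71: ✓ → 72342
emp_id=72: ✓ → 136018
emp_id=73: ✗
emp_id=74: ✗
emp_id=75: ✗
emp_id=76: ✓ → 44381
emp_id=77: ✓ → 148756
emp_id=78: ✓ → 105963
emp_id=79: ✗
emp_id=80: ✓ → 153179
emp_id=81: ✓ → 77982
emp_id=82: ✗
tenure_sum = 72342 + 136018 + 44381 + 148756 + 105963 + 153179 + 77982 = 738621
—
[level_sum: level BETWEEN 2 AND 6 OR office = 'AUS']
emp_id=70: ✓ → 95755
emp_id=71: ✓ → 72342
emp_id=72: ✗
emp_id=73: ✓ → 44785
emp_id=74: ✓ → 120083
emp_id=75: ✗
emp_id=76: ✗
emp_id=77: ✗
emp_id=78: ✓ → 105963
emp_id=79: ✗
emp_id=80: ✗
emp_id=81: ✗
emp_id=82: ✗
level_sum = 95755 + 72342 + 44785 + 120083 + 105963 = 438928
—
[sf_sum: office IN ('SF', 'BER', 'LON') OR dept <> 'eng']
emp_id=70: ✓ → 95755
emp_id=71: ✓ → 72342
emp_id=72: ✓ → 136018
emp_id=73: ✓ → 44785
emp_id=74: ✓ → 120083
emp_id=75: ✓ → 113092
emp_id=76: ✓ → 44381
emp_id=77: ✓ → 148756
emp_id=78: ✓ → 105963
emp_id=79: ✓ → 94246
emp_id=80: ✓ → 153179
emp_id=81: ✓ → 77982
emp_id=82: ✓ → 71973
sf_sum = 95755 + 72342 + 136018 + 44785 + 120083 + 113092 + 44381 + 148756 + 105963 + 94246 + 153179 + 77982 + 71973 = 1278555

tenure_sum=738621, level_sum=438928, sf_sum=1278555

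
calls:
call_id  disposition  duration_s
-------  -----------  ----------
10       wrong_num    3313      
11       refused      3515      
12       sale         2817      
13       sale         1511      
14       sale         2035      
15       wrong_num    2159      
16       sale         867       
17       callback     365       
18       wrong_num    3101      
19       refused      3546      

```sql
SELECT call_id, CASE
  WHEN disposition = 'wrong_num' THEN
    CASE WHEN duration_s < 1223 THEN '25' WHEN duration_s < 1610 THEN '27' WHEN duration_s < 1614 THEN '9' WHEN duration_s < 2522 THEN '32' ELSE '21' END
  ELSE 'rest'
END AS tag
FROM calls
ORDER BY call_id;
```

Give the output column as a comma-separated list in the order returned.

21, rest, rest, rest, rest, 32, rest, rest, 21, rest

call_id=10: disposition='wrong_num' → inner[ELSE] → 21
call_id=11: disposition='refused' → outer ELSE → rest
call_id=12: disposition='sale' → outer ELSE → rest
call_id=13: disposition='sale' → outer ELSE → rest
call_id=14: disposition='sale' → outer ELSE → rest
call_id=15: disposition='wrong_num' → inner[duration_s < 2522] → 32
call_id=16: disposition='sale' → outer ELSE → rest
call_id=17: disposition='callback' → outer ELSE → rest
call_id=18: disposition='wrong_num' → inner[ELSE] → 21
call_id=19: disposition='refused' → outer ELSE → rest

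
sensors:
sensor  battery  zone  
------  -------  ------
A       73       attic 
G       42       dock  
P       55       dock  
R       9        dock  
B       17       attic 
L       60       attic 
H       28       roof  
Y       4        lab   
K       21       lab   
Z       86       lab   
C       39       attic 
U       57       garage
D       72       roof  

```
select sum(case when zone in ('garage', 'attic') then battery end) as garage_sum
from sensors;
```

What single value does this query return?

sensor=A: ✓ → 73
sensor=G: ✗
sensor=P: ✗
sensor=R: ✗
sensor=B: ✓ → 17
sensor=L: ✓ → 60
sensor=H: ✗
sensor=Y: ✗
sensor=K: ✗
sensor=Z: ✗
sensor=C: ✓ → 39
sensor=U: ✓ → 57
sensor=D: ✗
garage_sum = 73 + 17 + 60 + 39 + 57 = 246

246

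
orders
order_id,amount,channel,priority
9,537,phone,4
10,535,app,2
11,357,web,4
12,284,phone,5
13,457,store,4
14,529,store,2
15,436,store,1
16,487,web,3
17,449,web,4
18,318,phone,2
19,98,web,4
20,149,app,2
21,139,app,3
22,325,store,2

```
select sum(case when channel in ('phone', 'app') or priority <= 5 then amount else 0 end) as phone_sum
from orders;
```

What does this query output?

5100

order_id=9: ✓ → 537
order_id=10: ✓ → 535
order_id=11: ✓ → 357
order_id=12: ✓ → 284
order_id=13: ✓ → 457
order_id=14: ✓ → 529
order_id=15: ✓ → 436
order_id=16: ✓ → 487
order_id=17: ✓ → 449
order_id=18: ✓ → 318
order_id=19: ✓ → 98
order_id=20: ✓ → 149
order_id=21: ✓ → 139
order_id=22: ✓ → 325
phone_sum = 537 + 535 + 357 + 284 + 457 + 529 + 436 + 487 + 449 + 318 + 98 + 149 + 139 + 325 = 5100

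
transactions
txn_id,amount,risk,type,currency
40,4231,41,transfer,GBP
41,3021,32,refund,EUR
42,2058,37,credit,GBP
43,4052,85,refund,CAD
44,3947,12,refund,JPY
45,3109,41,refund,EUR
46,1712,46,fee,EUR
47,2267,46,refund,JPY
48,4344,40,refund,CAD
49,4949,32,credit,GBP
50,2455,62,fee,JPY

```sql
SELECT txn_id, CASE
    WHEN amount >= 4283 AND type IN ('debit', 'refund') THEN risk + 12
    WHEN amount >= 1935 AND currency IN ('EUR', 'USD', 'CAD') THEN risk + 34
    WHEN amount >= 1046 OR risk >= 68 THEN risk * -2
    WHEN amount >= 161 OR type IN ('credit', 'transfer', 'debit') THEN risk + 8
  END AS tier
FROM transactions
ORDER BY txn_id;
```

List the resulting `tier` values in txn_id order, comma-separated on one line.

txn_id=40: amount >= 1046 OR risk >= 68 → -82
txn_id=41: amount >= 1935 AND currency IN ('EUR', 'USD', 'CAD') → 66
txn_id=42: amount >= 1046 OR risk >= 68 → -74
txn_id=43: amount >= 1935 AND currency IN ('EUR', 'USD', 'CAD') → 119
txn_id=44: amount >= 1046 OR risk >= 68 → -24
txn_id=45: amount >= 1935 AND currency IN ('EUR', 'USD', 'CAD') → 75
txn_id=46: amount >= 1046 OR risk >= 68 → -92
txn_id=47: amount >= 1046 OR risk >= 68 → -92
txn_id=48: amount >= 4283 AND type IN ('debit', 'refund') → 52
txn_id=49: amount >= 1046 OR risk >= 68 → -64
txn_id=50: amount >= 1046 OR risk >= 68 → -124

-82, 66, -74, 119, -24, 75, -92, -92, 52, -64, -124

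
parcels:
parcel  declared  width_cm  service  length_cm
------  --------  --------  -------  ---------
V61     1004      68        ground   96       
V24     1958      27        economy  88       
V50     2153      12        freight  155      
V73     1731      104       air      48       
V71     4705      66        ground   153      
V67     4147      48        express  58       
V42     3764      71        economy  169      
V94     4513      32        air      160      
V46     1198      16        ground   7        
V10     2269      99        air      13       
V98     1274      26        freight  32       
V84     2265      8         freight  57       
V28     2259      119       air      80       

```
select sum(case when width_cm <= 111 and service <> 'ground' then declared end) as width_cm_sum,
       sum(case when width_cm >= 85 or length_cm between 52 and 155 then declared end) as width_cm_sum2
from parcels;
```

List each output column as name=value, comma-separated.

width_cm_sum=24074, width_cm_sum2=22491

[width_cm_sum: width_cm <= 111 and service <> 'ground']
parcel=V61: ✗
parcel=V24: ✓ → 1958
parcel=V50: ✓ → 2153
parcel=V73: ✓ → 1731
parcel=V71: ✗
parcel=V67: ✓ → 4147
parcel=V42: ✓ → 3764
parcel=V94: ✓ → 4513
parcel=V46: ✗
parcel=V10: ✓ → 2269
parcel=V98: ✓ → 1274
parcel=V84: ✓ → 2265
parcel=V28: ✗
width_cm_sum = 1958 + 2153 + 1731 + 4147 + 3764 + 4513 + 2269 + 1274 + 2265 = 24074
—
[width_cm_sum2: width_cm >= 85 or length_cm between 52 and 155]
parcel=V61: ✓ → 1004
parcel=V24: ✓ → 1958
parcel=V50: ✓ → 2153
parcel=V73: ✓ → 1731
parcel=V71: ✓ → 4705
parcel=V67: ✓ → 4147
parcel=V42: ✗
parcel=V94: ✗
parcel=V46: ✗
parcel=V10: ✓ → 2269
parcel=V98: ✗
parcel=V84: ✓ → 2265
parcel=V28: ✓ → 2259
width_cm_sum2 = 1004 + 1958 + 2153 + 1731 + 4705 + 4147 + 2269 + 2265 + 2259 = 22491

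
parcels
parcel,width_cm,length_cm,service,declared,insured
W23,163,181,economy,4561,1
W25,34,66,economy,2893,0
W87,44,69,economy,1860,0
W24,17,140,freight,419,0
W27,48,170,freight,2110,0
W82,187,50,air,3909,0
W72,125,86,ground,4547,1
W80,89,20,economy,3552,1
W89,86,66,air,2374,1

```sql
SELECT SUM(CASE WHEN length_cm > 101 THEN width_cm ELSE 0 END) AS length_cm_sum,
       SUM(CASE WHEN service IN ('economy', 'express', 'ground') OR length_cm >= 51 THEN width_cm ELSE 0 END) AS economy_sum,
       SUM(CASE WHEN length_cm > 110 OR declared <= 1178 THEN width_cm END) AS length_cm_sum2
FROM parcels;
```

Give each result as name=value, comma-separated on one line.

length_cm_sum=228, economy_sum=606, length_cm_sum2=228

[length_cm_sum: length_cm > 101]
parcel=W23: ✓ → 163
parcel=W25: ✗
parcel=W87: ✗
parcel=W24: ✓ → 17
parcel=W27: ✓ → 48
parcel=W82: ✗
parcel=W72: ✗
parcel=W80: ✗
parcel=W89: ✗
length_cm_sum = 163 + 17 + 48 = 228
—
[economy_sum: service IN ('economy', 'express', 'ground') OR length_cm >= 51]
parcel=W23: ✓ → 163
parcel=W25: ✓ → 34
parcel=W87: ✓ → 44
parcel=W24: ✓ → 17
parcel=W27: ✓ → 48
parcel=W82: ✗
parcel=W72: ✓ → 125
parcel=W80: ✓ → 89
parcel=W89: ✓ → 86
economy_sum = 163 + 34 + 44 + 17 + 48 + 125 + 89 + 86 = 606
—
[length_cm_sum2: length_cm > 110 OR declared <= 1178]
parcel=W23: ✓ → 163
parcel=W25: ✗
parcel=W87: ✗
parcel=W24: ✓ → 17
parcel=W27: ✓ → 48
parcel=W82: ✗
parcel=W72: ✗
parcel=W80: ✗
parcel=W89: ✗
length_cm_sum2 = 163 + 17 + 48 = 228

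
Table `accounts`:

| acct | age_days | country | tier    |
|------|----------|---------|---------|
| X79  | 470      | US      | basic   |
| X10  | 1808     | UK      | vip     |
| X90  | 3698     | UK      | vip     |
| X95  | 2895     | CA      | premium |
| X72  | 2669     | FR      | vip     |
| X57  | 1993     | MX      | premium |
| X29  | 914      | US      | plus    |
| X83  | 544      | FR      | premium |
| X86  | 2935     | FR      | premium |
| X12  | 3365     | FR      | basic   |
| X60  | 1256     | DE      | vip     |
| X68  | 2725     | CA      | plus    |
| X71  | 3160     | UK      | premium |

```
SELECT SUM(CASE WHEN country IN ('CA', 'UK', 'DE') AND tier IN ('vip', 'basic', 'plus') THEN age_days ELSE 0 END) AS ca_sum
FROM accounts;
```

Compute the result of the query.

acct=X79: ✗
acct=X10: ✓ → 1808
acct=X90: ✓ → 3698
acct=X95: ✗
acct=X72: ✗
acct=X57: ✗
acct=X29: ✗
acct=X83: ✗
acct=X86: ✗
acct=X12: ✗
acct=X60: ✓ → 1256
acct=X68: ✓ → 2725
acct=X71: ✗
ca_sum = 1808 + 3698 + 1256 + 2725 = 9487

9487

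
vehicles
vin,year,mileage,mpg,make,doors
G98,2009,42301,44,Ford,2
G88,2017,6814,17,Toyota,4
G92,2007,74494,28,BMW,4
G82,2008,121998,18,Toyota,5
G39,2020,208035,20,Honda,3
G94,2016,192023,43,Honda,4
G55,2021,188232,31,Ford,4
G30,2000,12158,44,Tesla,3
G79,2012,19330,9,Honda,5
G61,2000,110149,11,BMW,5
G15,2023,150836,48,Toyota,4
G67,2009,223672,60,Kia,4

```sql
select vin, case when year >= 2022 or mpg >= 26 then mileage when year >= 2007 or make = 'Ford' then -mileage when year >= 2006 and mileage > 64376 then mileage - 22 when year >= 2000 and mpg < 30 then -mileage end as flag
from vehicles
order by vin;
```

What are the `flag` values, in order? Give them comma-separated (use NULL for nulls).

150836, 12158, -208035, 188232, -110149, 223672, -19330, -121998, -6814, 74494, 192023, 42301

vin=G15: year >= 2022 or mpg >= 26 → 150836
vin=G30: year >= 2022 or mpg >= 26 → 12158
vin=G39: year >= 2007 or make = 'Ford' → -208035
vin=G55: year >= 2022 or mpg >= 26 → 188232
vin=G61: year >= 2000 and mpg < 30 → -110149
vin=G67: year >= 2022 or mpg >= 26 → 223672
vin=G79: year >= 2007 or make = 'Ford' → -19330
vin=G82: year >= 2007 or make = 'Ford' → -121998
vin=G88: year >= 2007 or make = 'Ford' → -6814
vin=G92: year >= 2022 or mpg >= 26 → 74494
vin=G94: year >= 2022 or mpg >= 26 → 192023
vin=G98: year >= 2022 or mpg >= 26 → 42301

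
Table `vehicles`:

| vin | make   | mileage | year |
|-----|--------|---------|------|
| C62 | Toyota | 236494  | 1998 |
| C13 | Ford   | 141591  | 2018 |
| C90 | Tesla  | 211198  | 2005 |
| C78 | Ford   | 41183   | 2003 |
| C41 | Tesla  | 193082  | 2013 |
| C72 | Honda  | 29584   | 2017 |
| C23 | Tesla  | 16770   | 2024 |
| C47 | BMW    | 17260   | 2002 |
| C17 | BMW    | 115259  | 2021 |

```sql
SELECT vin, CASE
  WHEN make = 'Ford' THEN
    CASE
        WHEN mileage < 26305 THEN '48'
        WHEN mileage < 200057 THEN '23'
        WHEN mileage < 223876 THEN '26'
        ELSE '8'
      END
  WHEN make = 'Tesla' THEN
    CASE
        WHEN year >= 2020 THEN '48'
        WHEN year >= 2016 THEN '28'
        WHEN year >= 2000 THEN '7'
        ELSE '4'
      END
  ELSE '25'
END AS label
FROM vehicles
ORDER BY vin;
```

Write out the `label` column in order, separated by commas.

vin=C13: make='Ford' → inner[mileage < 200057] → 23
vin=C17: make='BMW' → outer ELSE → 25
vin=C23: make='Tesla' → inner[year >= 2020] → 48
vin=C41: make='Tesla' → inner[year >= 2000] → 7
vin=C47: make='BMW' → outer ELSE → 25
vin=C62: make='Toyota' → outer ELSE → 25
vin=C72: make='Honda' → outer ELSE → 25
vin=C78: make='Ford' → inner[mileage < 200057] → 23
vin=C90: make='Tesla' → inner[year >= 2000] → 7

23, 25, 48, 7, 25, 25, 25, 23, 7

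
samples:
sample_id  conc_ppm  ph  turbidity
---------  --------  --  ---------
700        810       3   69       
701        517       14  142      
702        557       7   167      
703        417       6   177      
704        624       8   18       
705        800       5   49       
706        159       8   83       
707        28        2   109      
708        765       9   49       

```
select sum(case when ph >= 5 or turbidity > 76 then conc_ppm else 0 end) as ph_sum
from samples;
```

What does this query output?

3867

sample_id=700: ✗
sample_id=701: ✓ → 517
sample_id=702: ✓ → 557
sample_id=703: ✓ → 417
sample_id=704: ✓ → 624
sample_id=705: ✓ → 800
sample_id=706: ✓ → 159
sample_id=707: ✓ → 28
sample_id=708: ✓ → 765
ph_sum = 517 + 557 + 417 + 624 + 800 + 159 + 28 + 765 = 3867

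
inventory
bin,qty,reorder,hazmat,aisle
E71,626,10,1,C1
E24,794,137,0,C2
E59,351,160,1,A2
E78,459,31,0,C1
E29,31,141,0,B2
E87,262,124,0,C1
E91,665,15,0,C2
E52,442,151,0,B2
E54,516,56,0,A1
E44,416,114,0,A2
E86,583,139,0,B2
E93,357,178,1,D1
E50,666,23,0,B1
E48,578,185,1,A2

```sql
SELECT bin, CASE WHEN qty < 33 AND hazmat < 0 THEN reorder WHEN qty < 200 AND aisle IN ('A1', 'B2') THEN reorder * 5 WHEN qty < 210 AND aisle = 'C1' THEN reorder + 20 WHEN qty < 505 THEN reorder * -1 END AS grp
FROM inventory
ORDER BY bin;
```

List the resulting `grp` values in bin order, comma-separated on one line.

NULL, 705, -114, NULL, NULL, -151, NULL, -160, NULL, -31, NULL, -124, NULL, -178

bin=E24: (no match → NULL) → NULL
bin=E29: qty < 200 AND aisle IN ('A1', 'B2') → 705
bin=E44: qty < 505 → -114
bin=E48: (no match → NULL) → NULL
bin=E50: (no match → NULL) → NULL
bin=E52: qty < 505 → -151
bin=E54: (no match → NULL) → NULL
bin=E59: qty < 505 → -160
bin=E71: (no match → NULL) → NULL
bin=E78: qty < 505 → -31
bin=E86: (no match → NULL) → NULL
bin=E87: qty < 505 → -124
bin=E91: (no match → NULL) → NULL
bin=E93: qty < 505 → -178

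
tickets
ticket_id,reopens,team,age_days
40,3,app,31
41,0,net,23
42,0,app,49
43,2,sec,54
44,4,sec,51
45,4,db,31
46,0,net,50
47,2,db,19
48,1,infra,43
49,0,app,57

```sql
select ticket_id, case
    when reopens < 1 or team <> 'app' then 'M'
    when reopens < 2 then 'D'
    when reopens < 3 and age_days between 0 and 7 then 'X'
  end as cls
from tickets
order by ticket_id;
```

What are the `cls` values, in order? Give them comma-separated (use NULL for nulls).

ticket_id=40: (no match → NULL) → NULL
ticket_id=41: reopens < 1 or team <> 'app' → M
ticket_id=42: reopens < 1 or team <> 'app' → M
ticket_id=43: reopens < 1 or team <> 'app' → M
ticket_id=44: reopens < 1 or team <> 'app' → M
ticket_id=45: reopens < 1 or team <> 'app' → M
ticket_id=46: reopens < 1 or team <> 'app' → M
ticket_id=47: reopens < 1 or team <> 'app' → M
ticket_id=48: reopens < 1 or team <> 'app' → M
ticket_id=49: reopens < 1 or team <> 'app' → M

NULL, M, M, M, M, M, M, M, M, M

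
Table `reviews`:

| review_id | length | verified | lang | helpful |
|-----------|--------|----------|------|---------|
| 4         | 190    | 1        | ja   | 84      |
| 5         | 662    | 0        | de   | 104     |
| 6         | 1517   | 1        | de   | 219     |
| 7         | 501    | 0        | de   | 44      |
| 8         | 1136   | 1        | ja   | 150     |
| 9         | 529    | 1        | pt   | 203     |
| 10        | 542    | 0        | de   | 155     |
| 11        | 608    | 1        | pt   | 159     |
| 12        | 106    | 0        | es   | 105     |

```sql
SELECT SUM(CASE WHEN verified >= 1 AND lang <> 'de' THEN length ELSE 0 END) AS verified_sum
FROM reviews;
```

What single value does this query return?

2463

review_id=4: ✓ → 190
review_id=5: ✗
review_id=6: ✗
review_id=7: ✗
review_id=8: ✓ → 1136
review_id=9: ✓ → 529
review_id=10: ✗
review_id=11: ✓ → 608
review_id=12: ✗
verified_sum = 190 + 1136 + 529 + 608 = 2463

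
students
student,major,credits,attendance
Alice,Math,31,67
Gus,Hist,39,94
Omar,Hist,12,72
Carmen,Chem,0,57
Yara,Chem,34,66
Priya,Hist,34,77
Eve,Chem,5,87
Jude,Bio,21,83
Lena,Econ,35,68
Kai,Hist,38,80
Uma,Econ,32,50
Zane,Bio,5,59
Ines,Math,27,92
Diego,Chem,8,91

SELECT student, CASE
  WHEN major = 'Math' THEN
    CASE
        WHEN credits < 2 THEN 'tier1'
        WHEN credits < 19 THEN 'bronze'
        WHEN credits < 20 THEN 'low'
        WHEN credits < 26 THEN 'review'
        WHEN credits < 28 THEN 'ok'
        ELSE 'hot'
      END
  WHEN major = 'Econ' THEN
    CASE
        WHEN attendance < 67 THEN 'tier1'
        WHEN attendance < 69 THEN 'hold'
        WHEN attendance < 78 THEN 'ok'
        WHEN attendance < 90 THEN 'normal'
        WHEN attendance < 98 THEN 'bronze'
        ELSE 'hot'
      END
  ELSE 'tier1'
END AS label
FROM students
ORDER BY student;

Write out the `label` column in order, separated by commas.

hot, tier1, tier1, tier1, tier1, ok, tier1, tier1, hold, tier1, tier1, tier1, tier1, tier1

student=Alice: major='Math' → inner[ELSE] → hot
student=Carmen: major='Chem' → outer ELSE → tier1
student=Diego: major='Chem' → outer ELSE → tier1
student=Eve: major='Chem' → outer ELSE → tier1
student=Gus: major='Hist' → outer ELSE → tier1
student=Ines: major='Math' → inner[credits < 28] → ok
student=Jude: major='Bio' → outer ELSE → tier1
student=Kai: major='Hist' → outer ELSE → tier1
student=Lena: major='Econ' → inner[attendance < 69] → hold
student=Omar: major='Hist' → outer ELSE → tier1
student=Priya: major='Hist' → outer ELSE → tier1
student=Uma: major='Econ' → inner[attendance < 67] → tier1
student=Yara: major='Chem' → outer ELSE → tier1
student=Zane: major='Bio' → outer ELSE → tier1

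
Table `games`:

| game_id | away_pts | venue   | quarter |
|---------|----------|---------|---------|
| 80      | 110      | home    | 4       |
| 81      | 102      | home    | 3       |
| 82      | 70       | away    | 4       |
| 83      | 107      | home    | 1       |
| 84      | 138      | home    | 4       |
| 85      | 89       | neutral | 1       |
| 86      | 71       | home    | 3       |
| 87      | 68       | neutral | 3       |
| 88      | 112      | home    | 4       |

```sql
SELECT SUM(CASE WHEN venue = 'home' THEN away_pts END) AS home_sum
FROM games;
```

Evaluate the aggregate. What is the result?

640

game_id=80: ✓ → 110
game_id=81: ✓ → 102
game_id=82: ✗
game_id=83: ✓ → 107
game_id=84: ✓ → 138
game_id=85: ✗
game_id=86: ✓ → 71
game_id=87: ✗
game_id=88: ✓ → 112
home_sum = 110 + 102 + 107 + 138 + 71 + 112 = 640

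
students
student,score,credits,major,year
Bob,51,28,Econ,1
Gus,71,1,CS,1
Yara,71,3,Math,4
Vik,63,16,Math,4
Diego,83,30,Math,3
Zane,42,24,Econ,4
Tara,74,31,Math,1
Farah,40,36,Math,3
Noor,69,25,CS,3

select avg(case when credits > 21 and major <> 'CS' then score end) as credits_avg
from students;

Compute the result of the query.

58

student=Bob: ✓ → 51
student=Gus: ✗
student=Yara: ✗
student=Vik: ✗
student=Diego: ✓ → 83
student=Zane: ✓ → 42
student=Tara: ✓ → 74
student=Farah: ✓ → 40
student=Noor: ✗
credits_avg = (51 + 83 + 42 + 74 + 40) / 5 = 58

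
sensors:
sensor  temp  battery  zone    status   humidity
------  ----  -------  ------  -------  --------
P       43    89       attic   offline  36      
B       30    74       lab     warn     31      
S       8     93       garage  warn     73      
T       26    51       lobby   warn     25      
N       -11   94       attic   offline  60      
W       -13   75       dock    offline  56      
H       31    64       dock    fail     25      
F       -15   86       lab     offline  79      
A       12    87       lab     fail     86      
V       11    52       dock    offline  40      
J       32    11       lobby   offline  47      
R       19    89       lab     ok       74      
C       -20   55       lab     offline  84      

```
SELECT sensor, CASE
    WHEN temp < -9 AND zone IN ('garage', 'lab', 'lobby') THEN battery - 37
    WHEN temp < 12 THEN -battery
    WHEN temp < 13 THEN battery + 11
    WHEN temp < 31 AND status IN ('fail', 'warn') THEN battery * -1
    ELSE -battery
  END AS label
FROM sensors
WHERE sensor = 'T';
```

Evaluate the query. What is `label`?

sensor = T: temp=26, battery=51, zone=lobby, status=warn, humidity=25.
temp < -9 AND zone IN ('garage', 'lab', 'lobby') → false
temp < 12 → false
temp < 13 → false
temp < 31 AND status IN ('fail', 'warn') → true → -51

-51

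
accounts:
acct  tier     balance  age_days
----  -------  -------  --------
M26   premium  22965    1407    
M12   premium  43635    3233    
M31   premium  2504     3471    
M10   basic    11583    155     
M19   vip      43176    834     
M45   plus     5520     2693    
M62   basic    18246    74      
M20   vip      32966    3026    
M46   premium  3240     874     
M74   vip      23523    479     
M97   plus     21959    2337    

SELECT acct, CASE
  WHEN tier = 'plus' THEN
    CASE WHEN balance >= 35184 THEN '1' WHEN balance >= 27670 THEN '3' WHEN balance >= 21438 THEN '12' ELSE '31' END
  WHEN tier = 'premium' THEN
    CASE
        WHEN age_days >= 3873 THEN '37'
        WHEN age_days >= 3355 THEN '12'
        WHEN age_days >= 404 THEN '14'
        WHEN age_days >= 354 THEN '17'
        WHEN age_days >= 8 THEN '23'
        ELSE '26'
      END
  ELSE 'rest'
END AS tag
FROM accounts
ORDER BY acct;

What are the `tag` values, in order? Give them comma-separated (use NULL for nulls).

acct=M10: tier='basic' → outer ELSE → rest
acct=M12: tier='premium' → inner[age_days >= 404] → 14
acct=M19: tier='vip' → outer ELSE → rest
acct=M20: tier='vip' → outer ELSE → rest
acct=M26: tier='premium' → inner[age_days >= 404] → 14
acct=M31: tier='premium' → inner[age_days >= 3355] → 12
acct=M45: tier='plus' → inner[ELSE] → 31
acct=M46: tier='premium' → inner[age_days >= 404] → 14
acct=M62: tier='basic' → outer ELSE → rest
acct=M74: tier='vip' → outer ELSE → rest
acct=M97: tier='plus' → inner[balance >= 21438] → 12

rest, 14, rest, rest, 14, 12, 31, 14, rest, rest, 12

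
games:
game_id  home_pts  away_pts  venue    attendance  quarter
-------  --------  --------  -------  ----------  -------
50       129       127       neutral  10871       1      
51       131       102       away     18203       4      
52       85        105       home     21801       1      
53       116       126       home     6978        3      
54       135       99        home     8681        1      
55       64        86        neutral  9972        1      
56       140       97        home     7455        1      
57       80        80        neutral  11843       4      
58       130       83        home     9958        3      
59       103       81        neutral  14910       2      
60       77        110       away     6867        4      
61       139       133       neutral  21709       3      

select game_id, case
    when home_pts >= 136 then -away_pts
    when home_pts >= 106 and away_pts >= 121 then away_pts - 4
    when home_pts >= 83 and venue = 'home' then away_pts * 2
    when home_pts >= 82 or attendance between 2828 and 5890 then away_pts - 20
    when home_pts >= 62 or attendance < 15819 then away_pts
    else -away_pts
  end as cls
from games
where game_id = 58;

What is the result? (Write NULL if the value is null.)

166

game_id = 58: home_pts=130, away_pts=83, venue=home, attendance=9958, quarter=3.
home_pts >= 136 → false
home_pts >= 106 and away_pts >= 121 → false
home_pts >= 83 and venue = 'home' → true → 166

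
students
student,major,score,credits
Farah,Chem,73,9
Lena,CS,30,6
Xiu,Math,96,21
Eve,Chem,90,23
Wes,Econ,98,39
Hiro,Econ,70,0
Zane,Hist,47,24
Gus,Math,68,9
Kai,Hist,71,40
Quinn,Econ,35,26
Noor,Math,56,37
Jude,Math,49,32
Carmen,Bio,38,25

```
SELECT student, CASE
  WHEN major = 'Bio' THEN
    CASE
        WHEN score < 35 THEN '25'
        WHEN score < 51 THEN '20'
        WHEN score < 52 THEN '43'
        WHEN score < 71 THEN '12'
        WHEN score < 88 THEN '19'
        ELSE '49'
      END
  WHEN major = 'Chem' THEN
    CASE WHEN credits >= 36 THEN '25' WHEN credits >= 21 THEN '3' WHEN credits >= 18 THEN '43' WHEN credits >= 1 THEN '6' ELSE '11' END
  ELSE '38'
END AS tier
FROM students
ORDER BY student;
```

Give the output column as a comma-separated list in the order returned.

student=Carmen: major='Bio' → inner[score < 51] → 20
student=Eve: major='Chem' → inner[credits >= 21] → 3
student=Farah: major='Chem' → inner[credits >= 1] → 6
student=Gus: major='Math' → outer ELSE → 38
student=Hiro: major='Econ' → outer ELSE → 38
student=Jude: major='Math' → outer ELSE → 38
student=Kai: major='Hist' → outer ELSE → 38
student=Lena: major='CS' → outer ELSE → 38
student=Noor: major='Math' → outer ELSE → 38
student=Quinn: major='Econ' → outer ELSE → 38
student=Wes: major='Econ' → outer ELSE → 38
student=Xiu: major='Math' → outer ELSE → 38
student=Zane: major='Hist' → outer ELSE → 38

20, 3, 6, 38, 38, 38, 38, 38, 38, 38, 38, 38, 38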